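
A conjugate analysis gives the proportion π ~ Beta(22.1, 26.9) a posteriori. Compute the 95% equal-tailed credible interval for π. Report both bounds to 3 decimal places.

Posterior: Beta(22.1, 26.9).
Equal-tailed 95% interval: the 0.025 and 0.975 quantiles of Beta(22.1, 26.9).
Posterior mean ≈ 0.451, SD ≈ 0.070; a Normal approximation gives roughly [0.313, 0.589].
Exact: F⁻¹(0.025) = 0.316; F⁻¹(0.975) = 0.590.

[0.316, 0.590]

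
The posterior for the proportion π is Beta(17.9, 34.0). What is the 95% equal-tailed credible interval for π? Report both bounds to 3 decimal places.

[0.223, 0.478]

Posterior: Beta(17.9, 34.0).
Equal-tailed 95% interval: the 0.025 and 0.975 quantiles of Beta(17.9, 34.0).
Posterior mean ≈ 0.345, SD ≈ 0.065; a Normal approximation gives roughly [0.217, 0.473].
Exact: F⁻¹(0.025) = 0.223; F⁻¹(0.975) = 0.478.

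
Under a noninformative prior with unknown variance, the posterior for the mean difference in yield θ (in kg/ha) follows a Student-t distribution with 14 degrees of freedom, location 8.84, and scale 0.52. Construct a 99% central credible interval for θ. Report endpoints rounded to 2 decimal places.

[7.29, 10.39]

The t_14 distribution is symmetric; the 99% interval is 8.84 ± t·0.52 with t_{0.995,14} = 2.977.
Half-width: 2.977 × 0.52 = 1.55.
8.84 − 1.55 = 7.29; 8.84 + 1.55 = 10.39.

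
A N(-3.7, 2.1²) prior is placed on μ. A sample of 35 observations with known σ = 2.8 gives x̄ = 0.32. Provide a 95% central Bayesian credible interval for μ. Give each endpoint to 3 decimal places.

Posterior precision = 1/2.1² + 35/2.8² = 0.2268 + 4.4643 = 4.6910, so posterior SD = 0.4617.
Posterior mean = (-3.7/2.1² + 35·0.32/2.8²) / 4.6910 = 0.1257.
Interval: 0.1257 ± 1.960 × 0.4617 → [-0.779, 1.031].

[-0.779, 1.031]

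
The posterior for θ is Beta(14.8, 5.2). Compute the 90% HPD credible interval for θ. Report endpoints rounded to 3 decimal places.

The posterior is unimodal and skewed, so the HPD interval has equal density at both endpoints and is the shortest 90% interval.
Solving f(0.588) = f(0.897) with F(0.897) − F(0.588) = 0.90 gives [0.588, 0.897].
For comparison, the equal-tailed interval is [0.569, 0.883]; the HPD is narrower and shifted toward the mode.

[0.588, 0.897]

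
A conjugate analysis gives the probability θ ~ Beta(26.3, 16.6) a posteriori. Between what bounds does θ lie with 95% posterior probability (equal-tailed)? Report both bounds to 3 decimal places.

Posterior: Beta(26.3, 16.6).
Equal-tailed 95% interval: the 0.025 and 0.975 quantiles of Beta(26.3, 16.6).
Posterior mean ≈ 0.613, SD ≈ 0.074; a Normal approximation gives roughly [0.469, 0.757].
Exact: F⁻¹(0.025) = 0.465; F⁻¹(0.975) = 0.751.

[0.465, 0.751]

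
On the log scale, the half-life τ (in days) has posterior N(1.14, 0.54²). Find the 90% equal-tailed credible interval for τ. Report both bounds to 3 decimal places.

[1.286, 7.601]

On the log scale the 90% interval is 1.14 ± 1.645 × 0.54 = [0.2518, 2.0282].
Exponentiate: [e^0.2518, e^2.0282] = [1.286, 7.601].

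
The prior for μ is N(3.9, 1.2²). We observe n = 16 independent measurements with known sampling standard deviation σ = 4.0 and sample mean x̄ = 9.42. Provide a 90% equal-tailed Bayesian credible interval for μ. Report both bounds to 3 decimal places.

[5.894, 8.421]

Posterior precision = 1/1.2² + 16/4.0² = 0.6944 + 1.0000 = 1.6944, so posterior SD = 0.7682.
Posterior mean = (3.9/1.2² + 16·9.42/4.0²) / 1.6944 = 7.1577.
Interval: 7.1577 ± 1.645 × 0.7682 → [5.894, 8.421].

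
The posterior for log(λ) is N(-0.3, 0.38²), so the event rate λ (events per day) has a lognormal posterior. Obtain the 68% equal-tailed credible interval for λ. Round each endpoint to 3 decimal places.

On the log scale the 68% interval is -0.3 ± 0.994 × 0.38 = [-0.6779, 0.0779].
Exponentiate: [e^-0.6779, e^0.0779] = [0.508, 1.081].

[0.508, 1.081]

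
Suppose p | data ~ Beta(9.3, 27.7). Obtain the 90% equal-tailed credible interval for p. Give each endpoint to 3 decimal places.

Posterior: Beta(9.3, 27.7).
Equal-tailed 90% interval: the 0.05 and 0.95 quantiles of Beta(9.3, 27.7).
Posterior mean ≈ 0.251, SD ≈ 0.070; a Normal approximation gives roughly [0.136, 0.367].
Exact: F⁻¹(0.05) = 0.144; F⁻¹(0.95) = 0.375.

[0.144, 0.375]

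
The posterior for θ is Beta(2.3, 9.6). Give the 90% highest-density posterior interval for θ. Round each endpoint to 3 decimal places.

[0.023, 0.356]

The posterior is unimodal and skewed, so the HPD interval has equal density at both endpoints and is the shortest 90% interval.
Solving f(0.023) = f(0.356) with F(0.356) − F(0.023) = 0.90 gives [0.023, 0.356].
For comparison, the equal-tailed interval is [0.046, 0.401]; the HPD is narrower and shifted toward the mode.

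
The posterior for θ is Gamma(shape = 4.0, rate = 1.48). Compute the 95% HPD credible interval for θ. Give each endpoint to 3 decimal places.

The posterior is unimodal and skewed, so the HPD interval has equal density at both endpoints and is the shortest 95% interval.
Solving f(0.481) = f(5.370) with F(5.370) − F(0.481) = 0.95 gives [0.481, 5.370].
For comparison, the equal-tailed interval is [0.736, 5.924]; the HPD is narrower and shifted toward the mode.

[0.481, 5.370]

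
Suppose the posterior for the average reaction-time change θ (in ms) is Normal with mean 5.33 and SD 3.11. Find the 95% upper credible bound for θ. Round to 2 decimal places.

Need U with P(θ ≤ U) = 0.95: U = 5.33 + z_{0.05}·3.11.
z = 1.645; U = 5.33 + 1.645 × 3.11 = 10.45.

10.45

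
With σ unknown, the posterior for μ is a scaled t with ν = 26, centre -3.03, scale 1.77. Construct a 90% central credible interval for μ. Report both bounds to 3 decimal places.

The t_26 distribution is symmetric; the 90% interval is -3.03 ± t·1.77 with t_{0.95,26} = 1.706.
Half-width: 1.706 × 1.77 = 3.019.
-3.03 − 3.019 = -6.049; -3.03 + 3.019 = -0.011.

[-6.049, -0.011]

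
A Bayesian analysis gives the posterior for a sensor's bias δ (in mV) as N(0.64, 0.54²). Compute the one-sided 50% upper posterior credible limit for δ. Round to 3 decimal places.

Need U with P(δ ≤ U) = 0.50: U = 0.64 + z_{0.5}·0.54.
z = 0.000; U = 0.64 + 0.000 × 0.54 = 0.640.

0.640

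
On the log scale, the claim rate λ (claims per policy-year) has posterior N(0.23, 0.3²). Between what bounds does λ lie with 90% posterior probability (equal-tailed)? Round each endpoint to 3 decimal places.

[0.768, 2.062]

On the log scale the 90% interval is 0.23 ± 1.645 × 0.3 = [-0.2635, 0.7235].
Exponentiate: [e^-0.2635, e^0.7235] = [0.768, 2.062].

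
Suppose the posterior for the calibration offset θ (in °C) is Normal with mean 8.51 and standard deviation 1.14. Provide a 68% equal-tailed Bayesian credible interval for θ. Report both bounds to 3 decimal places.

[7.376, 9.644]

The posterior is symmetric, so the 68% equal-tailed interval is θ = 8.51 ± z·1.14 with z = 0.994.
Half-width: 0.994 × 1.14 = 1.134.
8.51 − 1.134 = 7.376; 8.51 + 1.134 = 9.644.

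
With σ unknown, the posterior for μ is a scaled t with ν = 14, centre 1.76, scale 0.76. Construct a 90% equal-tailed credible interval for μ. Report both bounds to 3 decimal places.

[0.421, 3.099]

The t_14 distribution is symmetric; the 90% interval is 1.76 ± t·0.76 with t_{0.95,14} = 1.761.
Half-width: 1.761 × 0.76 = 1.339.
1.76 − 1.339 = 0.421; 1.76 + 1.339 = 3.099.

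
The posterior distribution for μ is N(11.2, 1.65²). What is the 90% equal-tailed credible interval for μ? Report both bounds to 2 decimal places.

[8.49, 13.91]

The posterior is symmetric, so the 90% equal-tailed interval is μ = 11.2 ± z·1.65 with z = 1.645.
Half-width: 1.645 × 1.65 = 2.71.
11.2 − 2.71 = 8.49; 11.2 + 2.71 = 13.91.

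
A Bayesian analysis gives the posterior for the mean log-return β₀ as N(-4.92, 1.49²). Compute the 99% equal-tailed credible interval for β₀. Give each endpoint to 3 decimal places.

[-8.758, -1.082]

The posterior is symmetric, so the 99% equal-tailed interval is β₀ = -4.92 ± z·1.49 with z = 2.576.
Half-width: 2.576 × 1.49 = 3.838.
-4.92 − 3.838 = -8.758; -4.92 + 3.838 = -1.082.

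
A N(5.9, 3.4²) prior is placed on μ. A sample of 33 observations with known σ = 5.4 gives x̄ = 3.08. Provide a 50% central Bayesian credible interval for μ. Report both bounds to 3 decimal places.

[2.669, 3.891]

Posterior precision = 1/3.4² + 33/5.4² = 0.0865 + 1.1317 = 1.2182, so posterior SD = 0.9060.
Posterior mean = (5.9/3.4² + 33·3.08/5.4²) / 1.2182 = 3.2803.
Interval: 3.2803 ± 0.674 × 0.9060 → [2.669, 3.891].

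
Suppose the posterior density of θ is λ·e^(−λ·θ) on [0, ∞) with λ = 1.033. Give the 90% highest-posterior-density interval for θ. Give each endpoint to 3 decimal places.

[0.000, 2.229]

The exponential density is strictly decreasing on [0, ∞), so the HPD interval is anchored at 0: [0, q] with P(θ ≤ q) = 0.90.
q = −ln(1 − 0.90) / 1.033 = 2.3026 / 1.033 = 2.229.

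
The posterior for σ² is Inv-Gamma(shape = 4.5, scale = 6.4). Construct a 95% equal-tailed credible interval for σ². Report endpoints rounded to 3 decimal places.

[0.673, 4.740]

Inverse-Gamma(4.5, 6.4) quantiles: F⁻¹(0.025) and F⁻¹(0.975).
Equivalently, 1/σ² ~ Gamma(4.5, rate = 6.4); invert its 0.975 and 0.025 quantiles.
Posterior mean ≈ 1.829, SD ≈ 1.156; a Normal approximation gives roughly [-0.438, 4.095].
Exact: lower = 0.673; upper = 4.740.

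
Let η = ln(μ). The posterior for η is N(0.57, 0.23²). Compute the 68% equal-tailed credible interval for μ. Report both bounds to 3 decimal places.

[1.407, 2.223]

On the log scale the 68% interval is 0.57 ± 0.994 × 0.23 = [0.3413, 0.7987].
Exponentiate: [e^0.3413, e^0.7987] = [1.407, 2.223].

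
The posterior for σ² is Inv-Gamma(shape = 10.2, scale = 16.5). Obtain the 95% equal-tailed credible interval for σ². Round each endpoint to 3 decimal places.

Inverse-Gamma(10.2, 16.5) quantiles: F⁻¹(0.025) and F⁻¹(0.975).
Equivalently, 1/σ² ~ Gamma(10.2, rate = 16.5); invert its 0.975 and 0.025 quantiles.
Posterior mean ≈ 1.793, SD ≈ 0.626; a Normal approximation gives roughly [0.566, 3.021].
Exact: lower = 0.951; upper = 3.345.

[0.951, 3.345]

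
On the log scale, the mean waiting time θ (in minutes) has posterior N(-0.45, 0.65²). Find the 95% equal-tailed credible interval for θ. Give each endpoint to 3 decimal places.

On the log scale the 95% interval is -0.45 ± 1.960 × 0.65 = [-1.7240, 0.8240].
Exponentiate: [e^-1.7240, e^0.8240] = [0.178, 2.280].

[0.178, 2.280]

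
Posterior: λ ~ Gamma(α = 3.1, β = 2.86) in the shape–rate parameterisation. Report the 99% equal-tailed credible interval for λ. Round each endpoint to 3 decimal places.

Posterior: Gamma(shape 3.1, rate 2.86).
Equal-tailed 99% interval: Gamma(3.1, 2.86) quantiles at 0.005 and 0.995.
Posterior mean ≈ 1.084, SD ≈ 0.616; a Normal approximation gives roughly [-0.502, 2.670].
Exact: lower = 0.128; upper = 3.304.

[0.128, 3.304]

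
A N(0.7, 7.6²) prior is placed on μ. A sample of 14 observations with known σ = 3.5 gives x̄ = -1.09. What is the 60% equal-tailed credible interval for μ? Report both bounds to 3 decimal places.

Posterior precision = 1/7.6² + 14/3.5² = 0.0173 + 1.1429 = 1.1602, so posterior SD = 0.9284.
Posterior mean = (0.7/7.6² + 14·-1.09/3.5²) / 1.1602 = -1.0633.
Interval: -1.0633 ± 0.842 × 0.9284 → [-1.845, -0.282].

[-1.845, -0.282]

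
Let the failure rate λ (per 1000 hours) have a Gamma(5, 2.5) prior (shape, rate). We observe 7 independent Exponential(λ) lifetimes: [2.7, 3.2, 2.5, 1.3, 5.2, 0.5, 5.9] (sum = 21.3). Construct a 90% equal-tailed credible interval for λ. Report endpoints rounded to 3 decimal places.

Posterior: Gamma(5+7, 2.5+21.3) = Gamma(12, 23.8) (shape, rate).
Equal-tailed 90% interval: Gamma(12, 23.8) quantiles at 0.05 and 0.95.
Posterior mean ≈ 0.504, SD ≈ 0.146; a Normal approximation gives roughly [0.265, 0.744].
Exact: lower = 0.291; upper = 0.765.

[0.291, 0.765]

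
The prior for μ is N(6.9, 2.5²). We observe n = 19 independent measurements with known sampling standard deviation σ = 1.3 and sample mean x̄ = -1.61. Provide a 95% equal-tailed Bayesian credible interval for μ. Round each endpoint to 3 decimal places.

Posterior precision = 1/2.5² + 19/1.3² = 0.1600 + 11.2426 = 11.4026, so posterior SD = 0.2961.
Posterior mean = (6.9/2.5² + 19·-1.61/1.3²) / 11.4026 = -1.4906.
Interval: -1.4906 ± 1.960 × 0.2961 → [-2.071, -0.910].

[-2.071, -0.910]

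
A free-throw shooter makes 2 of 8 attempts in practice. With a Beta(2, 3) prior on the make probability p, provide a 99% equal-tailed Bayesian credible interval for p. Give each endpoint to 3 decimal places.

Posterior: Beta(2+2, 3+6) = Beta(4, 9).
Equal-tailed 99% interval: the 0.005 and 0.995 quantiles of Beta(4, 9).
Posterior mean ≈ 0.308, SD ≈ 0.123; a Normal approximation gives roughly [-0.010, 0.625].
Exact: F⁻¹(0.005) = 0.062; F⁻¹(0.995) = 0.655.

[0.062, 0.655]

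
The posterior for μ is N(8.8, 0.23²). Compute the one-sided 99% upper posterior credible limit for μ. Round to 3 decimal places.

Need U with P(μ ≤ U) = 0.99: U = 8.8 + z_{0.01}·0.23.
z = 2.326; U = 8.8 + 2.326 × 0.23 = 9.335.

9.335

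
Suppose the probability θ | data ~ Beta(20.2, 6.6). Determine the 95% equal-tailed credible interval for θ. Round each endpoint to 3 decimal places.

[0.578, 0.894]

Posterior: Beta(20.2, 6.6).
Equal-tailed 95% interval: the 0.025 and 0.975 quantiles of Beta(20.2, 6.6).
Posterior mean ≈ 0.754, SD ≈ 0.082; a Normal approximation gives roughly [0.594, 0.914].
Exact: F⁻¹(0.025) = 0.578; F⁻¹(0.975) = 0.894.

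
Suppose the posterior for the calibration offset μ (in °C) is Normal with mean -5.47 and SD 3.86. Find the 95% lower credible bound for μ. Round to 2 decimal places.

-11.82

Need L with P(μ ≥ L) = 0.95: L = -5.47 − z_{0.05}·3.86.
z = 1.645; L = -5.47 − 1.645 × 3.86 = -11.82.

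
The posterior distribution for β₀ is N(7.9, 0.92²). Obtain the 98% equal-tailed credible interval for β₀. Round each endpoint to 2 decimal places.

[5.76, 10.04]

The posterior is symmetric, so the 98% equal-tailed interval is β₀ = 7.9 ± z·0.92 with z = 2.326.
Half-width: 2.326 × 0.92 = 2.14.
7.9 − 2.14 = 5.76; 7.9 + 2.14 = 10.04.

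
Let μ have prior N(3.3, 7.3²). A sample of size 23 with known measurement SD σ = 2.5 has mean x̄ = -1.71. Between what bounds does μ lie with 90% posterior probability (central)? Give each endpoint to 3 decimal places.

[-2.540, -0.829]

Posterior precision = 1/7.3² + 23/2.5² = 0.0188 + 3.6800 = 3.6988, so posterior SD = 0.5200.
Posterior mean = (3.3/7.3² + 23·-1.71/2.5²) / 3.6988 = -1.6846.
Interval: -1.6846 ± 1.645 × 0.5200 → [-2.540, -0.829].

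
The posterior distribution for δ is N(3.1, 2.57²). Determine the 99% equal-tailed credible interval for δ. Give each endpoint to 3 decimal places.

The posterior is symmetric, so the 99% equal-tailed interval is δ = 3.1 ± z·2.57 with z = 2.576.
Half-width: 2.576 × 2.57 = 6.620.
3.1 − 6.620 = -3.520; 3.1 + 6.620 = 9.720.

[-3.520, 9.720]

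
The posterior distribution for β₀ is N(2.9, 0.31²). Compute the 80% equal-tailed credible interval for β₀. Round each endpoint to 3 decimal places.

[2.503, 3.297]

The posterior is symmetric, so the 80% equal-tailed interval is β₀ = 2.9 ± z·0.31 with z = 1.282.
Half-width: 1.282 × 0.31 = 0.397.
2.9 − 0.397 = 2.503; 2.9 + 0.397 = 3.297.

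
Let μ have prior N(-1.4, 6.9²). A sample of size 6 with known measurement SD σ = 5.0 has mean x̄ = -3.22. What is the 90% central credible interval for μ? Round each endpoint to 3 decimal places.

[-6.293, 0.146]

Posterior precision = 1/6.9² + 6/5.0² = 0.0210 + 0.2400 = 0.2610, so posterior SD = 1.9574.
Posterior mean = (-1.4/6.9² + 6·-3.22/5.0²) / 0.2610 = -3.0735.
Interval: -3.0735 ± 1.645 × 1.9574 → [-6.293, 0.146].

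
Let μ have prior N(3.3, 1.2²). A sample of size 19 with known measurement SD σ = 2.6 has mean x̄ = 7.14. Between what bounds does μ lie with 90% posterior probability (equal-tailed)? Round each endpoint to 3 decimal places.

[5.501, 7.258]

Posterior precision = 1/1.2² + 19/2.6² = 0.6944 + 2.8107 = 3.5051, so posterior SD = 0.5341.
Posterior mean = (3.3/1.2² + 19·7.14/2.6²) / 3.5051 = 6.3792.
Interval: 6.3792 ± 1.645 × 0.5341 → [5.501, 7.258].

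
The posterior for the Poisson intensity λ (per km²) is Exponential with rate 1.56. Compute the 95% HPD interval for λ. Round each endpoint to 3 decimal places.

[0.000, 1.920]

The exponential density is strictly decreasing on [0, ∞), so the HPD interval is anchored at 0: [0, q] with P(λ ≤ q) = 0.95.
q = −ln(1 − 0.95) / 1.56 = 2.9957 / 1.56 = 1.920.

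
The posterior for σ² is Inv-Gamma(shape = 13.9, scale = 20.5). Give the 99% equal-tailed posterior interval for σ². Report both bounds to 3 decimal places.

[0.808, 3.325]

Inverse-Gamma(13.9, 20.5) quantiles: F⁻¹(0.005) and F⁻¹(0.995).
Equivalently, 1/σ² ~ Gamma(13.9, rate = 20.5); invert its 0.995 and 0.005 quantiles.
Posterior mean ≈ 1.589, SD ≈ 0.461; a Normal approximation gives roughly [0.403, 2.776].
Exact: lower = 0.808; upper = 3.325.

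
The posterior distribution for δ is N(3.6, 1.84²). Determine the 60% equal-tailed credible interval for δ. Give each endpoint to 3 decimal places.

The posterior is symmetric, so the 60% equal-tailed interval is δ = 3.6 ± z·1.84 with z = 0.842.
Half-width: 0.842 × 1.84 = 1.549.
3.6 − 1.549 = 2.051; 3.6 + 1.549 = 5.149.

[2.051, 5.149]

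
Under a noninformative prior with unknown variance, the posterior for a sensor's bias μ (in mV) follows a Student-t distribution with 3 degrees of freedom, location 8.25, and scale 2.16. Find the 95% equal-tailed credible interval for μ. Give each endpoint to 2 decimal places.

The t_3 distribution is symmetric; the 95% interval is 8.25 ± t·2.16 with t_{0.975,3} = 3.182.
Half-width: 3.182 × 2.16 = 6.87.
8.25 − 6.87 = 1.38; 8.25 + 6.87 = 15.12.

[1.38, 15.12]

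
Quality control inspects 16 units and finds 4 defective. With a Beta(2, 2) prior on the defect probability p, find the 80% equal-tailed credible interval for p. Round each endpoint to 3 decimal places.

[0.175, 0.434]

Posterior: Beta(2+4, 2+12) = Beta(6, 14).
Equal-tailed 80% interval: the 0.1 and 0.9 quantiles of Beta(6, 14).
Posterior mean ≈ 0.300, SD ≈ 0.100; a Normal approximation gives roughly [0.172, 0.428].
Exact: F⁻¹(0.1) = 0.175; F⁻¹(0.9) = 0.434.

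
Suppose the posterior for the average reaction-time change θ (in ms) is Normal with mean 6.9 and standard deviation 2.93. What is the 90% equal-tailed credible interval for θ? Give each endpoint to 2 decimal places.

[2.08, 11.72]

The posterior is symmetric, so the 90% equal-tailed interval is θ = 6.9 ± z·2.93 with z = 1.645.
Half-width: 1.645 × 2.93 = 4.82.
6.9 − 4.82 = 2.08; 6.9 + 4.82 = 11.72.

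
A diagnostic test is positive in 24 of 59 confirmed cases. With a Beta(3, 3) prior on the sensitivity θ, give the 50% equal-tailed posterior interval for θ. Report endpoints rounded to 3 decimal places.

[0.374, 0.456]

Posterior: Beta(3+24, 3+35) = Beta(27, 38).
Equal-tailed 50% interval: the 0.25 and 0.75 quantiles of Beta(27, 38).
Posterior mean ≈ 0.415, SD ≈ 0.061; a Normal approximation gives roughly [0.374, 0.456].
Exact: F⁻¹(0.25) = 0.374; F⁻¹(0.75) = 0.456.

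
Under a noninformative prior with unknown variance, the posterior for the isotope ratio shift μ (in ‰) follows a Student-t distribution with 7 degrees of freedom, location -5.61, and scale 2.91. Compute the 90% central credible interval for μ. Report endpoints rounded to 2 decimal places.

[-11.12, -0.10]

The t_7 distribution is symmetric; the 90% interval is -5.61 ± t·2.91 with t_{0.95,7} = 1.895.
Half-width: 1.895 × 2.91 = 5.51.
-5.61 − 5.51 = -11.12; -5.61 + 5.51 = -0.10.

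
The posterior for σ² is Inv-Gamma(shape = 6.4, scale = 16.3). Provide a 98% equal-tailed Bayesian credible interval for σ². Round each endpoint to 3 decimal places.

Inverse-Gamma(6.4, 16.3) quantiles: F⁻¹(0.01) and F⁻¹(0.99).
Equivalently, 1/σ² ~ Gamma(6.4, rate = 16.3); invert its 0.99 and 0.01 quantiles.
Posterior mean ≈ 3.019, SD ≈ 1.439; a Normal approximation gives roughly [-0.329, 6.366].
Exact: lower = 1.190; upper = 8.154.

[1.190, 8.154]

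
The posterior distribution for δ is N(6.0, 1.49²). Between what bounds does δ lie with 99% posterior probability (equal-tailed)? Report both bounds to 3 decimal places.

[2.162, 9.838]

The posterior is symmetric, so the 99% equal-tailed interval is δ = 6.0 ± z·1.49 with z = 2.576.
Half-width: 2.576 × 1.49 = 3.838.
6.0 − 3.838 = 2.162; 6.0 + 3.838 = 9.838.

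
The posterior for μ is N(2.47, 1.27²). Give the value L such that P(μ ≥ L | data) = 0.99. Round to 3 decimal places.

-0.484

Need L with P(μ ≥ L) = 0.99: L = 2.47 − z_{0.01}·1.27.
z = 2.326; L = 2.47 − 2.326 × 1.27 = -0.484.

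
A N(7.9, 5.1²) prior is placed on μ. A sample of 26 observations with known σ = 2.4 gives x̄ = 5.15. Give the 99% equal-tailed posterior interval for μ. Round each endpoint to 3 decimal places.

Posterior precision = 1/5.1² + 26/2.4² = 0.0384 + 4.5139 = 4.5523, so posterior SD = 0.4687.
Posterior mean = (7.9/5.1² + 26·5.15/2.4²) / 4.5523 = 5.1732.
Interval: 5.1732 ± 2.576 × 0.4687 → [3.966, 6.380].

[3.966, 6.380]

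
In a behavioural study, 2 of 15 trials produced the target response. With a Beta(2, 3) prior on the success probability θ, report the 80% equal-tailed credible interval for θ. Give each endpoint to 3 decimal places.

[0.095, 0.319]

Posterior: Beta(2+2, 3+13) = Beta(4, 16).
Equal-tailed 80% interval: the 0.1 and 0.9 quantiles of Beta(4, 16).
Posterior mean ≈ 0.200, SD ≈ 0.087; a Normal approximation gives roughly [0.088, 0.312].
Exact: F⁻¹(0.1) = 0.095; F⁻¹(0.9) = 0.319.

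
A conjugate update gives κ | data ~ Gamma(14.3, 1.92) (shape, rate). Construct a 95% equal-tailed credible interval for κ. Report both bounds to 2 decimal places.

Posterior: Gamma(shape 14.3, rate 1.92).
Equal-tailed 95% interval: Gamma(14.3, 1.92) quantiles at 0.025 and 0.975.
Posterior mean ≈ 7.45, SD ≈ 1.97; a Normal approximation gives roughly [3.59, 11.31].
Exact: lower = 4.10; upper = 11.78.

[4.10, 11.78]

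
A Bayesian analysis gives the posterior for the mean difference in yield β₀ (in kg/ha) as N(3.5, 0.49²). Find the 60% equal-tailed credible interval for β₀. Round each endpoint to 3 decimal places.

The posterior is symmetric, so the 60% equal-tailed interval is β₀ = 3.5 ± z·0.49 with z = 0.842.
Half-width: 0.842 × 0.49 = 0.412.
3.5 − 0.412 = 3.088; 3.5 + 0.412 = 3.912.

[3.088, 3.912]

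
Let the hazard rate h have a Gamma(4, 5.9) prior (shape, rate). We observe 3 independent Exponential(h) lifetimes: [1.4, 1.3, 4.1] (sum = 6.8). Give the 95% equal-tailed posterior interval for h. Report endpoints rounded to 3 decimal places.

Posterior: Gamma(4+3, 5.9+6.8) = Gamma(7, 12.7) (shape, rate).
Equal-tailed 95% interval: Gamma(7, 12.7) quantiles at 0.025 and 0.975.
Posterior mean ≈ 0.551, SD ≈ 0.208; a Normal approximation gives roughly [0.143, 0.959].
Exact: lower = 0.222; upper = 1.028.

[0.222, 1.028]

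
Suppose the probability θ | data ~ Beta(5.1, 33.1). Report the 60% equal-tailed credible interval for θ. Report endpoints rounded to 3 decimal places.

Posterior: Beta(5.1, 33.1).
Equal-tailed 60% interval: the 0.2 and 0.8 quantiles of Beta(5.1, 33.1).
Posterior mean ≈ 0.134, SD ≈ 0.054; a Normal approximation gives roughly [0.088, 0.179].
Exact: F⁻¹(0.2) = 0.086; F⁻¹(0.8) = 0.177.

[0.086, 0.177]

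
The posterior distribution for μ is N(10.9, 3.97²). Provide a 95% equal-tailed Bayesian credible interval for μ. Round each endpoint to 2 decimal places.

The posterior is symmetric, so the 95% equal-tailed interval is μ = 10.9 ± z·3.97 with z = 1.960.
Half-width: 1.960 × 3.97 = 7.78.
10.9 − 7.78 = 3.12; 10.9 + 7.78 = 18.68.

[3.12, 18.68]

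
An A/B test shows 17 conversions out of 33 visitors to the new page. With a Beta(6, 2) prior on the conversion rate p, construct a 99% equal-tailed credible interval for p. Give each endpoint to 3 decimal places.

Posterior: Beta(6+17, 2+16) = Beta(23, 18).
Equal-tailed 99% interval: the 0.005 and 0.995 quantiles of Beta(23, 18).
Posterior mean ≈ 0.561, SD ≈ 0.077; a Normal approximation gives roughly [0.364, 0.758].
Exact: F⁻¹(0.005) = 0.363; F⁻¹(0.995) = 0.748.

[0.363, 0.748]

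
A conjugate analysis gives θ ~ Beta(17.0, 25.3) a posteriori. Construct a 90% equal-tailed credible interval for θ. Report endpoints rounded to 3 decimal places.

Posterior: Beta(17.0, 25.3).
Equal-tailed 90% interval: the 0.05 and 0.95 quantiles of Beta(17.0, 25.3).
Posterior mean ≈ 0.402, SD ≈ 0.075; a Normal approximation gives roughly [0.279, 0.524].
Exact: F⁻¹(0.05) = 0.282; F⁻¹(0.95) = 0.527.

[0.282, 0.527]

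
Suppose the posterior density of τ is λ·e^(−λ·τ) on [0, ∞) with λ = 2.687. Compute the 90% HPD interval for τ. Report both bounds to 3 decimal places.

The exponential density is strictly decreasing on [0, ∞), so the HPD interval is anchored at 0: [0, q] with P(τ ≤ q) = 0.90.
q = −ln(1 − 0.90) / 2.687 = 2.3026 / 2.687 = 0.857.

[0.000, 0.857]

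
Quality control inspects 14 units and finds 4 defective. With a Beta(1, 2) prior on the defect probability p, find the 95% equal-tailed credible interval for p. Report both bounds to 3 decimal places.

[0.110, 0.524]

Posterior: Beta(1+4, 2+10) = Beta(5, 12).
Equal-tailed 95% interval: the 0.025 and 0.975 quantiles of Beta(5, 12).
Posterior mean ≈ 0.294, SD ≈ 0.107; a Normal approximation gives roughly [0.084, 0.505].
Exact: F⁻¹(0.025) = 0.110; F⁻¹(0.975) = 0.524.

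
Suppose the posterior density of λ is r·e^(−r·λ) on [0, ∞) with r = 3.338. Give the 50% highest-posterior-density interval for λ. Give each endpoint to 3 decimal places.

The exponential density is strictly decreasing on [0, ∞), so the HPD interval is anchored at 0: [0, q] with P(λ ≤ q) = 0.50.
q = −ln(1 − 0.50) / 3.338 = 0.6931 / 3.338 = 0.208.

[0.000, 0.208]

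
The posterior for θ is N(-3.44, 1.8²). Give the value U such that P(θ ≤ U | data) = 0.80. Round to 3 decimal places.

Need U with P(θ ≤ U) = 0.80: U = -3.44 + z_{0.2}·1.8.
z = 0.842; U = -3.44 + 0.842 × 1.8 = -1.925.

-1.925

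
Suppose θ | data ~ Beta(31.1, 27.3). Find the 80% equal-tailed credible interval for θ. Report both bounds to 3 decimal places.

[0.449, 0.616]

Posterior: Beta(31.1, 27.3).
Equal-tailed 80% interval: the 0.1 and 0.9 quantiles of Beta(31.1, 27.3).
Posterior mean ≈ 0.533, SD ≈ 0.065; a Normal approximation gives roughly [0.450, 0.615].
Exact: F⁻¹(0.1) = 0.449; F⁻¹(0.9) = 0.616.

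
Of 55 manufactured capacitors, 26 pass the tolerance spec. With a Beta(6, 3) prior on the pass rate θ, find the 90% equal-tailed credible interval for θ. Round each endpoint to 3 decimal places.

Posterior: Beta(6+26, 3+29) = Beta(32, 32).
Equal-tailed 90% interval: the 0.05 and 0.95 quantiles of Beta(32, 32).
Posterior mean ≈ 0.500, SD ≈ 0.062; a Normal approximation gives roughly [0.398, 0.602].
Exact: F⁻¹(0.05) = 0.398; F⁻¹(0.95) = 0.602.

[0.398, 0.602]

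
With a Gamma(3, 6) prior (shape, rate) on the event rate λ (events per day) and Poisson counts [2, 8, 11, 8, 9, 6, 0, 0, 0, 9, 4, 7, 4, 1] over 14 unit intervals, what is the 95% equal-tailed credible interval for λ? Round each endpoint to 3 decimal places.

Posterior: Gamma(3+69, 6+14) = Gamma(72, 20) (shape, rate).
Equal-tailed 95% interval: Gamma(72, 20) quantiles at 0.025 and 0.975.
Posterior mean ≈ 3.600, SD ≈ 0.424; a Normal approximation gives roughly [2.768, 4.432].
Exact: lower = 2.817; upper = 4.478.

[2.817, 4.478]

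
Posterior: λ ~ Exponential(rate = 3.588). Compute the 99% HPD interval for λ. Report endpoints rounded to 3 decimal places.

[0.000, 1.283]

The exponential density is strictly decreasing on [0, ∞), so the HPD interval is anchored at 0: [0, q] with P(λ ≤ q) = 0.99.
q = −ln(1 − 0.99) / 3.588 = 4.6052 / 3.588 = 1.283.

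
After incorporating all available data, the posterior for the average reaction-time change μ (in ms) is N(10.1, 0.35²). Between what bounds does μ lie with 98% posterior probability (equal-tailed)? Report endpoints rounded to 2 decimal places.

[9.29, 10.91]

The posterior is symmetric, so the 98% equal-tailed interval is μ = 10.1 ± z·0.35 with z = 2.326.
Half-width: 2.326 × 0.35 = 0.81.
10.1 − 0.81 = 9.29; 10.1 + 0.81 = 10.91.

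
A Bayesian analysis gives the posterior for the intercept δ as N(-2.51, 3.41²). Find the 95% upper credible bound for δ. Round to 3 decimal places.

Need U with P(δ ≤ U) = 0.95: U = -2.51 + z_{0.05}·3.41.
z = 1.645; U = -2.51 + 1.645 × 3.41 = 3.099.

3.099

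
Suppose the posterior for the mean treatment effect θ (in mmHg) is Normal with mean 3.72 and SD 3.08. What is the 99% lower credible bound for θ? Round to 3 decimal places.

Need L with P(θ ≥ L) = 0.99: L = 3.72 − z_{0.01}·3.08.
z = 2.326; L = 3.72 − 2.326 × 3.08 = -3.445.

-3.445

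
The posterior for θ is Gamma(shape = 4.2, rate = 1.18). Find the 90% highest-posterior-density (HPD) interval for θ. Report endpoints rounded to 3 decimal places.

The posterior is unimodal and skewed, so the HPD interval has equal density at both endpoints and is the shortest 90% interval.
Solving f(0.887) = f(6.129) with F(6.129) − F(0.887) = 0.90 gives [0.887, 6.129].
For comparison, the equal-tailed interval is [1.257, 6.811]; the HPD is narrower and shifted toward the mode.

[0.887, 6.129]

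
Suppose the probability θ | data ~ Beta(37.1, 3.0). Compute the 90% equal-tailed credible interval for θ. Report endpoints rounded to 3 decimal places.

Posterior: Beta(37.1, 3.0).
Equal-tailed 90% interval: the 0.05 and 0.95 quantiles of Beta(37.1, 3.0).
Posterior mean ≈ 0.925, SD ≈ 0.041; a Normal approximation gives roughly [0.858, 0.993].
Exact: F⁻¹(0.05) = 0.848; F⁻¹(0.95) = 0.979.

[0.848, 0.979]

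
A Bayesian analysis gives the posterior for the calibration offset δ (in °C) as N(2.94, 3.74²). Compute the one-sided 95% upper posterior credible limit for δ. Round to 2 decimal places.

9.09

Need U with P(δ ≤ U) = 0.95: U = 2.94 + z_{0.05}·3.74.
z = 1.645; U = 2.94 + 1.645 × 3.74 = 9.09.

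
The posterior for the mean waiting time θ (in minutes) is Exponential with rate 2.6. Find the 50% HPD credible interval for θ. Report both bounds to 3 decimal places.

[0.000, 0.267]

The exponential density is strictly decreasing on [0, ∞), so the HPD interval is anchored at 0: [0, q] with P(θ ≤ q) = 0.50.
q = −ln(1 − 0.50) / 2.6 = 0.6931 / 2.6 = 0.267.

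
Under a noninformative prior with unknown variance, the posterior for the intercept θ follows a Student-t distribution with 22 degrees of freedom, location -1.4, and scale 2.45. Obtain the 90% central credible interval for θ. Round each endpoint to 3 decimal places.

[-5.607, 2.807]

The t_22 distribution is symmetric; the 90% interval is -1.4 ± t·2.45 with t_{0.95,22} = 1.717.
Half-width: 1.717 × 2.45 = 4.207.
-1.4 − 4.207 = -5.607; -1.4 + 4.207 = 2.807.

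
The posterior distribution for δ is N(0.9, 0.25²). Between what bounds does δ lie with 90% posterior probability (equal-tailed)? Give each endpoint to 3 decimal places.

The posterior is symmetric, so the 90% equal-tailed interval is δ = 0.9 ± z·0.25 with z = 1.645.
Half-width: 1.645 × 0.25 = 0.411.
0.9 − 0.411 = 0.489; 0.9 + 0.411 = 1.311.

[0.489, 1.311]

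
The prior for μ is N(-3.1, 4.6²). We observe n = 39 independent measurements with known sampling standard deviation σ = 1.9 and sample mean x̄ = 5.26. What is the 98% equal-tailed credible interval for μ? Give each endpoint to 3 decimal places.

[4.517, 5.930]

Posterior precision = 1/4.6² + 39/1.9² = 0.0473 + 10.8033 = 10.8506, so posterior SD = 0.3036.
Posterior mean = (-3.1/4.6² + 39·5.26/1.9²) / 10.8506 = 5.2236.
Interval: 5.2236 ± 2.326 × 0.3036 → [4.517, 5.930].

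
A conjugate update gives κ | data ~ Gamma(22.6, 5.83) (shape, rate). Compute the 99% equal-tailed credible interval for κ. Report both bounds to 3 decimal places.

[2.097, 6.297]

Posterior: Gamma(shape 22.6, rate 5.83).
Equal-tailed 99% interval: Gamma(22.6, 5.83) quantiles at 0.005 and 0.995.
Posterior mean ≈ 3.877, SD ≈ 0.815; a Normal approximation gives roughly [1.776, 5.977].
Exact: lower = 2.097; upper = 6.297.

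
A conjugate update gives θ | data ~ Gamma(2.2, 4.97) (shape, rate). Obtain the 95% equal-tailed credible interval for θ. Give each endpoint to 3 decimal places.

[0.062, 1.190]

Posterior: Gamma(shape 2.2, rate 4.97).
Equal-tailed 95% interval: Gamma(2.2, 4.97) quantiles at 0.025 and 0.975.
Posterior mean ≈ 0.443, SD ≈ 0.298; a Normal approximation gives roughly [-0.142, 1.028].
Exact: lower = 0.062; upper = 1.190.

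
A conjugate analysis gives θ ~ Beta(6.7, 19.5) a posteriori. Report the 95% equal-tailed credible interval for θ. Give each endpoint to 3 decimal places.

Posterior: Beta(6.7, 19.5).
Equal-tailed 95% interval: the 0.025 and 0.975 quantiles of Beta(6.7, 19.5).
Posterior mean ≈ 0.256, SD ≈ 0.084; a Normal approximation gives roughly [0.092, 0.420].
Exact: F⁻¹(0.025) = 0.111; F⁻¹(0.975) = 0.435.

[0.111, 0.435]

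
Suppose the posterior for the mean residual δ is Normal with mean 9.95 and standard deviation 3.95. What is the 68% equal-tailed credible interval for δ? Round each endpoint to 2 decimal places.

[6.02, 13.88]

The posterior is symmetric, so the 68% equal-tailed interval is δ = 9.95 ± z·3.95 with z = 0.994.
Half-width: 0.994 × 3.95 = 3.93.
9.95 − 3.93 = 6.02; 9.95 + 3.93 = 13.88.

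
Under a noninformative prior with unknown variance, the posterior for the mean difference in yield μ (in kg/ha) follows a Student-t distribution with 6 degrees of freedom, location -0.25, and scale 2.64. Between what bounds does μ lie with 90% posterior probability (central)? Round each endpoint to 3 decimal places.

The t_6 distribution is symmetric; the 90% interval is -0.25 ± t·2.64 with t_{0.95,6} = 1.943.
Half-width: 1.943 × 2.64 = 5.130.
-0.25 − 5.130 = -5.380; -0.25 + 5.130 = 4.880.

[-5.380, 4.880]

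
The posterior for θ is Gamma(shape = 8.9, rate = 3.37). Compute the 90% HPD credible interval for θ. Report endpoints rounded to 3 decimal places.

[1.217, 4.016]

The posterior is unimodal and skewed, so the HPD interval has equal density at both endpoints and is the shortest 90% interval.
Solving f(1.217) = f(4.016) with F(4.016) − F(1.217) = 0.90 gives [1.217, 4.016].
For comparison, the equal-tailed interval is [1.372, 4.245]; the HPD is narrower and shifted toward the mode.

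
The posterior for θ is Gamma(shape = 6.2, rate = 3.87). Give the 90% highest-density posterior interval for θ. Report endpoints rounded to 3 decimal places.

[0.583, 2.582]

The posterior is unimodal and skewed, so the HPD interval has equal density at both endpoints and is the shortest 90% interval.
Solving f(0.583) = f(2.582) with F(2.582) − F(0.583) = 0.90 gives [0.583, 2.582].
For comparison, the equal-tailed interval is [0.709, 2.786]; the HPD is narrower and shifted toward the mode.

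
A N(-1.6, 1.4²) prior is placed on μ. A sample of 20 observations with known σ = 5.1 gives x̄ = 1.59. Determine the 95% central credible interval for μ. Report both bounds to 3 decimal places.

Posterior precision = 1/1.4² + 20/5.1² = 0.5102 + 0.7689 = 1.2791, so posterior SD = 0.8842.
Posterior mean = (-1.6/1.4² + 20·1.59/5.1²) / 1.2791 = 0.3176.
Interval: 0.3176 ± 1.960 × 0.8842 → [-1.415, 2.051].

[-1.415, 2.051]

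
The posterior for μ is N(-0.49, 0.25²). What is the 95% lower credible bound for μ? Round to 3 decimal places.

-0.901

Need L with P(μ ≥ L) = 0.95: L = -0.49 − z_{0.05}·0.25.
z = 1.645; L = -0.49 − 1.645 × 0.25 = -0.901.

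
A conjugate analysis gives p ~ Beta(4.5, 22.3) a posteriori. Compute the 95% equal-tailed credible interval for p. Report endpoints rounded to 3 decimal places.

Posterior: Beta(4.5, 22.3).
Equal-tailed 95% interval: the 0.025 and 0.975 quantiles of Beta(4.5, 22.3).
Posterior mean ≈ 0.168, SD ≈ 0.071; a Normal approximation gives roughly [0.029, 0.307].
Exact: F⁻¹(0.025) = 0.055; F⁻¹(0.975) = 0.328.

[0.055, 0.328]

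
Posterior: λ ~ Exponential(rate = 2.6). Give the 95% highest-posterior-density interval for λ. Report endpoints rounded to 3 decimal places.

The exponential density is strictly decreasing on [0, ∞), so the HPD interval is anchored at 0: [0, q] with P(λ ≤ q) = 0.95.
q = −ln(1 − 0.95) / 2.6 = 2.9957 / 2.6 = 1.152.

[0.000, 1.152]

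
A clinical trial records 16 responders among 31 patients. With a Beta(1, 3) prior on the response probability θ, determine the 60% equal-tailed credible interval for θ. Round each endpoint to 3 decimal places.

[0.414, 0.557]

Posterior: Beta(1+16, 3+15) = Beta(17, 18).
Equal-tailed 60% interval: the 0.2 and 0.8 quantiles of Beta(17, 18).
Posterior mean ≈ 0.486, SD ≈ 0.083; a Normal approximation gives roughly [0.416, 0.556].
Exact: F⁻¹(0.2) = 0.414; F⁻¹(0.8) = 0.557.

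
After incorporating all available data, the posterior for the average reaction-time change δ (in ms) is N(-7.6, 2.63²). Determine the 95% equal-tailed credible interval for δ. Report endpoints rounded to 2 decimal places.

The posterior is symmetric, so the 95% equal-tailed interval is δ = -7.6 ± z·2.63 with z = 1.960.
Half-width: 1.960 × 2.63 = 5.15.
-7.6 − 5.15 = -12.75; -7.6 + 5.15 = -2.45.

[-12.75, -2.45]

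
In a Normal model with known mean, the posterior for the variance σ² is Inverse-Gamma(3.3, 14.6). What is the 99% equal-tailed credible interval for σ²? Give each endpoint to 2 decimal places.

[1.49, 34.01]

Inverse-Gamma(3.3, 14.6) quantiles: F⁻¹(0.005) and F⁻¹(0.995).
Equivalently, 1/σ² ~ Gamma(3.3, rate = 14.6); invert its 0.995 and 0.005 quantiles.
Posterior mean ≈ 6.35, SD ≈ 5.57; a Normal approximation gives roughly [-7.99, 20.69].
Exact: lower = 1.49; upper = 34.01.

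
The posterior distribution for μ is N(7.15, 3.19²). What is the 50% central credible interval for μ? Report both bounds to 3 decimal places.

The posterior is symmetric, so the 50% equal-tailed interval is μ = 7.15 ± z·3.19 with z = 0.674.
Half-width: 0.674 × 3.19 = 2.152.
7.15 − 2.152 = 4.998; 7.15 + 2.152 = 9.302.

[4.998, 9.302]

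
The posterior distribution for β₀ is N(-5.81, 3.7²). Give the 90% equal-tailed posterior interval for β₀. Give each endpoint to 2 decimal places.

The posterior is symmetric, so the 90% equal-tailed interval is β₀ = -5.81 ± z·3.7 with z = 1.645.
Half-width: 1.645 × 3.7 = 6.09.
-5.81 − 6.09 = -11.90; -5.81 + 6.09 = 0.28.

[-11.90, 0.28]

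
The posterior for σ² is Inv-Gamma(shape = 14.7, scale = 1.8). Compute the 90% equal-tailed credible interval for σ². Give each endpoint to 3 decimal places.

[0.084, 0.200]

Inverse-Gamma(14.7, 1.8) quantiles: F⁻¹(0.05) and F⁻¹(0.95).
Equivalently, 1/σ² ~ Gamma(14.7, rate = 1.8); invert its 0.95 and 0.05 quantiles.
Posterior mean ≈ 0.131, SD ≈ 0.037; a Normal approximation gives roughly [0.071, 0.192].
Exact: lower = 0.084; upper = 0.200.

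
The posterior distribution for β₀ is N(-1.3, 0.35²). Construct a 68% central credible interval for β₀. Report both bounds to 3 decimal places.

[-1.648, -0.952]

The posterior is symmetric, so the 68% equal-tailed interval is β₀ = -1.3 ± z·0.35 with z = 0.994.
Half-width: 0.994 × 0.35 = 0.348.
-1.3 − 0.348 = -1.648; -1.3 + 0.348 = -0.952.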